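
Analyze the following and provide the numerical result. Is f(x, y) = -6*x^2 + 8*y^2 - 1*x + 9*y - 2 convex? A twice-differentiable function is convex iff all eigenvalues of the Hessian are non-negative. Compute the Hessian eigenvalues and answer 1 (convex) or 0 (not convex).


The Hessian of f(x,y) = -6*x^2 + 8*y^2 - 1*x + 9*y - 2 is:
H = [[-12, 0], [0, 16]]
Trace = -12 + 16 = 4
Determinant = -12*16 - (0)^2 = -192
Discriminant = (4)^2 - 4*-192 = 784.0
Eigenvalues: lambda_1 = -12.0, lambda_2 = 16.0
The function is not convex.

0


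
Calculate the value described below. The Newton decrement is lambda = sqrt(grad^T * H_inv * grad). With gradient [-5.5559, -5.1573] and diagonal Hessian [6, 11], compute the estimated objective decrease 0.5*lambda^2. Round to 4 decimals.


Step 1: H is diagonal, so H^(-1) * g = [-0.926, -0.4688].
Step 2: g^T H^(-1) g = sum_i g_i^2 / H_ii
  = (-5.5559)^2/6 + (-5.1573)^2/11
  = 5.1447 + 2.418 = 7.5626
Step 3: Objective decrease = 0.5 * g^T H^(-1) g = 3.7813


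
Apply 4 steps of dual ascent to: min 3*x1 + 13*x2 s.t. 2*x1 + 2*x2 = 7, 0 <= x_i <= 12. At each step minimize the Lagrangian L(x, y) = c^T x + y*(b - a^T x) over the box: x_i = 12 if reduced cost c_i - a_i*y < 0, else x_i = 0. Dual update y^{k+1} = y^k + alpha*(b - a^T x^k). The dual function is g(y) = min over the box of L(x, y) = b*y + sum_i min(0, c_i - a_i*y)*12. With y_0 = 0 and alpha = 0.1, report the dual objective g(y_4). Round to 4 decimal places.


Dual ascent for LP: min 3*x1 + 13*x2, 2*x1 + 2*x2 = 7, 0 <= x_i <= 12
Step 1: y^k = 0.0, reduced costs: (3.0, 13.0)
  x^k = (0.0, 0.0), subgradient = b - a^T x = 7.0
  y^{k+1} = 0.0 + 0.1*7.0 = 0.7
Step 2: y^k = 0.7, reduced costs: (1.6, 11.6)
  x^k = (0.0, 0.0), subgradient = b - a^T x = 7.0
  y^{k+1} = 0.7 + 0.1*7.0 = 1.4
Step 3: y^k = 1.4, reduced costs: (0.2, 10.2)
  x^k = (0.0, 0.0), subgradient = b - a^T x = 7.0
  y^{k+1} = 1.4 + 0.1*7.0 = 2.1
Step 4: y^k = 2.1, reduced costs: (-1.2, 8.8)
  x^k = (12.0, 0.0), subgradient = b - a^T x = -17.0
  y^{k+1} = 2.1 + 0.1*-17.0 = 0.4
Dual objective at y_4 = 0.4: reduced costs (2.2, 12.2), box minimizer x = (0.0, 0.0)
g(y_4) = b*y + (c1 - a1*y)*x1 + (c2 - a2*y)*x2 = 7*0.4 + 2.2*0.0 + 12.2*0.0 = 2.8 + 0.0 + 0.0 = 2.8


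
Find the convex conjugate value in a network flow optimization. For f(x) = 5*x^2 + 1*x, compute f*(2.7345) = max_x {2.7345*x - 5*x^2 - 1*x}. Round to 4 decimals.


f*(y) = sup_x {y*x - a*x^2 - b*x} = sup_x {(y-b)*x - a*x^2}
FOC: (y - b) - 2a*x = 0 => x* = (y - b)/(2a)
x* = (2.7345 - 1)/(2*5) = 0.1735
f*(2.7345) = (y-b)^2/(4a) = (2.7345 - 1)^2/(4*5)
= 3.0085/20 = 0.1504


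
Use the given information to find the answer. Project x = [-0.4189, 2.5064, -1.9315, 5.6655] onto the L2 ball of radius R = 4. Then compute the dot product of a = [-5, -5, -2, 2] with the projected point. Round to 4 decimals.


Step 1: Compute ||x|| (intermediates to 6 decimals).
||x|| = sqrt((-0.4189)^2 + 2.5064^2 + (-1.9315)^2 + 5.6655^2) = 6.502776
Step 2: Project.
Since ||x|| > R, scale = R/||x|| = 4/6.502776 = 0.615122, proj(x) = scale * x
proj(x) = [-0.257675, 1.541742, -1.188108, 3.484974]
Step 3: Dot product.
a^T * proj(x) = -5*(-0.257675) - 5*1.541742 - 2*(-1.188108) + 2*3.484974 = 2.9258


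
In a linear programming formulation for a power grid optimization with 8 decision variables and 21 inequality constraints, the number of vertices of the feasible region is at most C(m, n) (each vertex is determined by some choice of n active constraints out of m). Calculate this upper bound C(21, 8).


Each vertex corresponds to some choice of n active constraints out of m, so the number of vertices is at most C(m, n) = m! / (n!(m-n)!).
m = 21, n = 8
Numerator: 21 * 20 * 19 * 18 * 17 * 16 * 15 * 14
Denominator: 8! = 40320
C(21, 8) = 203490


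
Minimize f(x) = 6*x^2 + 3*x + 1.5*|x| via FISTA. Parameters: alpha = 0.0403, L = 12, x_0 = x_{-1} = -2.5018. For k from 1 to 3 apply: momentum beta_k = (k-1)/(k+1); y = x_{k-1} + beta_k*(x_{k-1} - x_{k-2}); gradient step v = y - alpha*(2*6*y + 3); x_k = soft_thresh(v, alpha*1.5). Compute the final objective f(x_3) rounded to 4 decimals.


FISTA on f(x) = 6*x^2 + 3*x + 1.5*|x|
L = 12, alpha = 0.0403
Iteration 1: beta = 0.0, y = -2.5018 + 0.0*(-2.5018 + 2.5018) = -2.5018
  grad(y) = -27.0216, v = y - alpha*grad = -1.4128
  prox(v) = soft_thresh(-1.4128, 0.0605) = -1.3524
Iteration 2: beta = 0.3333, y = -1.3524 + 0.3333*(-1.3524 + 2.5018) = -0.9692
  grad(y) = -8.6309, v = y - alpha*grad = -0.6214
  prox(v) = soft_thresh(-0.6214, 0.0605) = -0.561
Iteration 3: beta = 0.5, y = -0.561 + 0.5*(-0.561 + 1.3524) = -0.1653
  grad(y) = 1.0169, v = y - alpha*grad = -0.2062
  prox(v) = soft_thresh(-0.2062, 0.0605) = -0.1458
f(x_3) = 6*(-0.1458)^2 + 3*(-0.1458) + 1.5*|-0.1458| = -0.0912


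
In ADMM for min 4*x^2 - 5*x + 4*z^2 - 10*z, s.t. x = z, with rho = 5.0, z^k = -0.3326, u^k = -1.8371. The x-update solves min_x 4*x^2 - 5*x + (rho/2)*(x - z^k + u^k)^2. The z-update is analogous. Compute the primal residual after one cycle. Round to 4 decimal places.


ADMM iteration with rho = 5.0, z^k = -0.3326, u^k = -1.8371
Step 1: x-update.
Minimize 4*x^2 - 5*x + (5.0/2)*(x + 0.3326 - 1.8371)^2
FOC: (2*4 + 5.0)*x = 5 + 5.0*(-0.3326 + 1.8371)
x^{k+1} = 0.9633
Step 2: z-update.
Minimize 4*z^2 - 10*z + (5.0/2)*(0.9633 - z - 1.8371)^2
FOC: (2*4 + 5.0)*z = 10 + 5.0*(0.9633 - 1.8371)
z^{k+1} = 0.4331
Step 3: u-update.
u^{k+1} = -1.8371 + 0.9633 - 0.4331 = -1.307
Step 4: Primal residual = |0.9633 - 0.4331| = 0.5301


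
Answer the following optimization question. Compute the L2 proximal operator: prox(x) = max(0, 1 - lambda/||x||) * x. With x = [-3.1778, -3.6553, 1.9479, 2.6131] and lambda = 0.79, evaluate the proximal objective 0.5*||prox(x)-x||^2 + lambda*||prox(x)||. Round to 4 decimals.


Step 1: Compute ||x||.
||x|| = 5.838
Step 2: Compute scaling factor.
scale = max(0, 1 - 0.79/5.838) = 0.8647
Step 3: prox(x) = [-2.7478, -3.1607, 1.6843, 2.2595]
||prox(x)|| = 5.048
Step 4: Proximal objective.
0.5*||prox-x||^2 = 0.3121
lambda*||prox|| = 3.9879
Total = 4.3


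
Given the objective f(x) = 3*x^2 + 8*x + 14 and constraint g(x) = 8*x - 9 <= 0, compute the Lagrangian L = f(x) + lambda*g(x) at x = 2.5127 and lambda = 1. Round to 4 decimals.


Step 1: Evaluate f(x).
f(2.5127) = 3*2.5127^2 + 8*2.5127 + 14 = 53.0426
Step 2: Evaluate g(x).
g(2.5127) = 8*2.5127 - 9 = 11.1016
Step 3: Compute Lagrangian.
L = 53.0426 + 1*11.1016 = 64.1442


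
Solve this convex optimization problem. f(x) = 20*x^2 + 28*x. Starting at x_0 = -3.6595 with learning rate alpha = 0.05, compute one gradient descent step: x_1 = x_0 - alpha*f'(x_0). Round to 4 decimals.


We compute the gradient at x_0 and apply the update.
f'(x) = 40*x + 28
f'(-3.6595) = 40*-3.6595 + 28 = -118.38
x_1 = -3.6595 - 0.05*-118.38 = 2.2595


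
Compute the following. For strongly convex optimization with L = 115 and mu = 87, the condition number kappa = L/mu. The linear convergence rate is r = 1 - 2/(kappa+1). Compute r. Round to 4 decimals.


Step 1: Compute the condition number.
kappa = L/mu = 115/87 = 1.3218
Step 2: Compute the convergence rate.
r = 1 - 2/(kappa + 1) = 1 - 2*mu/(L + mu) = (L - mu)/(L + mu) = 28/202 = 0.1386


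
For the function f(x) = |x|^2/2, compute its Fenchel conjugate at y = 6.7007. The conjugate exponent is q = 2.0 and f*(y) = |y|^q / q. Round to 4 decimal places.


The conjugate exponent q satisfies 1/p + 1/q = 1.
p = 2, so q = 2/(2 - 1) = 2.0
|y|^q = 6.7007^2.0 = 44.8994
f*(6.7007) = 44.8994 / 2.0 = 22.4497


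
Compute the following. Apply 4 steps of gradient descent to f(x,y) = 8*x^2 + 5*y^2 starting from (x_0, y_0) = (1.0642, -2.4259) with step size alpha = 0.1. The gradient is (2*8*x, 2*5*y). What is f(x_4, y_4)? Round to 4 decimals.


Gradient descent on f(x,y) = 8*x^2 + 5*y^2.
Starting point: (1.0642, -2.4259), alpha = 0.1
Step 1: grad_x = 2*8*1.0642 = 17.0272, grad_y = 2*5*-2.4259 = -24.259
  x_1 = 1.0642 - 0.1*17.0272 = -0.6385
  y_1 = -2.4259 - 0.1*-24.259 = 0.0
Step 2: grad_x = 2*8*-0.6385 = -10.2163, grad_y = 2*5*0.0 = 0.0
  x_2 = -0.6385 - 0.1*-10.2163 = 0.3831
  y_2 = 0.0 - 0.1*0.0 = 0.0
Step 3: grad_x = 2*8*0.3831 = 6.1298, grad_y = 2*5*0.0 = 0.0
  x_3 = 0.3831 - 0.1*6.1298 = -0.2299
  y_3 = 0.0 - 0.1*0.0 = 0.0
Step 4: grad_x = 2*8*-0.2299 = -3.6779, grad_y = 2*5*0.0 = 0.0
  x_4 = -0.2299 - 0.1*-3.6779 = 0.1379
  y_4 = 0.0 - 0.1*0.0 = 0.0
f(0.1379, 0.0) = 8*0.1379^2 + 5*0.0^2 = 0.1522


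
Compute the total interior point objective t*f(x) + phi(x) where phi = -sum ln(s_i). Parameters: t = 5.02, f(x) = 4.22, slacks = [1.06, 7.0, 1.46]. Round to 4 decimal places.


Step 1: Compute log-barrier.
ln values: [0.0583, 1.9459, 0.3784]
phi = -(0.0583 + 1.9459 + 0.3784) = -2.3826
Step 2: Compute augmented objective.
t*f(x) = 5.02*4.22 = 21.1844
Total = 21.1844 - 2.3826 = 18.8018


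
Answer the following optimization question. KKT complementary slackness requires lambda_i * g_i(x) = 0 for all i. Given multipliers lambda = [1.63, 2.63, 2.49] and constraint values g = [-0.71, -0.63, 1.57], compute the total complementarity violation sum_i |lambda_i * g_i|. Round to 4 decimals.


KKT complementary slackness check:
lambda_1 * g_1 = 1.63 * -0.71 = -1.1573
lambda_2 * g_2 = 2.63 * -0.63 = -1.6569
lambda_3 * g_3 = 2.49 * 1.57 = 3.9093
Total violation = 1.1573 + 1.6569 + 3.9093 = 6.7235


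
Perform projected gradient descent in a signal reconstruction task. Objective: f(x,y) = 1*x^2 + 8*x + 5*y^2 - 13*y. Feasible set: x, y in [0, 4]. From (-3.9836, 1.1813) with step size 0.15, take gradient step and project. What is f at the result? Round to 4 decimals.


Step 1: Compute gradient at (-3.9836, 1.1813).
grad_x = 2*1*-3.9836 + 8 = 0.0328
grad_y = 2*5*1.1813 - 13 = -1.187
Step 2: Gradient step.
x_raw = -3.9836 - 0.15*0.0328 = -3.9885
y_raw = 1.1813 - 0.15*-1.187 = 1.3594
Step 3: Project onto [0, 4].
x_proj = clip(-3.9885) = 0.0
y_proj = clip(1.3594) = 1.3594
Step 4: Evaluate f.
f(0.0, 1.3594) = -8.4324


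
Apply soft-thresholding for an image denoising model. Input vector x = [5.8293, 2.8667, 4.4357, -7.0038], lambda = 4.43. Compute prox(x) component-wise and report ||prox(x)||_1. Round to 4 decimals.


Soft-thresholding with lambda = 4.43:
prox(5.8293) = sign(5.8293)*max(|5.8293| - 4.43, 0) = 1.3993
prox(2.8667) = sign(2.8667)*max(|2.8667| - 4.43, 0) = 0.0
prox(4.4357) = sign(4.4357)*max(|4.4357| - 4.43, 0) = 0.0057
prox(-7.0038) = sign(-7.0038)*max(|-7.0038| - 4.43, 0) = -2.5738
prox(x) = [1.3993, 0.0, 0.0057, -2.5738]
||prox(x)||_1 = 1.3993 + 0.0 + 0.0057 + 2.5738 = 3.9788


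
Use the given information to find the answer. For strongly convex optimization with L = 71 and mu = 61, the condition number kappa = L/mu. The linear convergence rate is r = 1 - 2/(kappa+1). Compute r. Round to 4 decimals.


Step 1: Compute the condition number.
kappa = L/mu = 71/61 = 1.1639
Step 2: Compute the convergence rate.
r = 1 - 2/(kappa + 1) = 1 - 2*mu/(L + mu) = (L - mu)/(L + mu) = 10/132 = 0.0758


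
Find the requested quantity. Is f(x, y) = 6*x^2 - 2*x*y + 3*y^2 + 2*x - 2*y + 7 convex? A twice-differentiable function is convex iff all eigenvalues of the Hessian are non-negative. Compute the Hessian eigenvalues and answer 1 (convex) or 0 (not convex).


The Hessian of f(x,y) = 6*x^2 - 2*x*y + 3*y^2 + 2*x - 2*y + 7 is:
H = [[12, -2], [-2, 6]]
Trace = 12 + 6 = 18
Determinant = 12*6 - (-2)^2 = 68
Discriminant = (18)^2 - 4*68 = 52.0
Eigenvalues: lambda_1 = 5.3944, lambda_2 = 12.6056
The function is convex.

1


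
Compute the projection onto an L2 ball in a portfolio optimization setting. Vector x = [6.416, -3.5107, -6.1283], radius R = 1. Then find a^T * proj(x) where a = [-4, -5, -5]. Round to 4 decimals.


Step 1: Compute ||x|| (intermediates to 6 decimals).
||x|| = sqrt(6.416^2 + (-3.5107)^2 + (-6.1283)^2) = 9.54181
Step 2: Project.
Since ||x|| > R, scale = R/||x|| = 1/9.54181 = 0.104802, proj(x) = scale * x
proj(x) = [0.67241, -0.367928, -0.642258]
Step 3: Dot product.
a^T * proj(x) = -4*0.67241 - 5*(-0.367928) - 5*(-0.642258) = 2.3613


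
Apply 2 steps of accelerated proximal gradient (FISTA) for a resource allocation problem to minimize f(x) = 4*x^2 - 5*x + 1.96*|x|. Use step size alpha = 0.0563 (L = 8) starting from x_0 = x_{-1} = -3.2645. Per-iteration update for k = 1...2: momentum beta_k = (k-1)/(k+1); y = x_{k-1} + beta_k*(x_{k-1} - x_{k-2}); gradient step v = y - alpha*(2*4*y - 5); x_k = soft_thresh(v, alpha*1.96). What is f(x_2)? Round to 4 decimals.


FISTA on f(x) = 4*x^2 - 5*x + 1.96*|x|
L = 8, alpha = 0.0563
Iteration 1: beta = 0.0, y = -3.2645 + 0.0*(-3.2645 + 3.2645) = -3.2645
  grad(y) = -31.116, v = y - alpha*grad = -1.5127
  prox(v) = soft_thresh(-1.5127, 0.1103) = -1.4023
Iteration 2: beta = 0.3333, y = -1.4023 + 0.3333*(-1.4023 + 3.2645) = -0.7816
  grad(y) = -11.2528, v = y - alpha*grad = -0.1481
  prox(v) = soft_thresh(-0.1481, 0.1103) = -0.0377
f(x_2) = 4*(-0.0377)^2 - 5*(-0.0377) + 1.96*|-0.0377| = 0.2682


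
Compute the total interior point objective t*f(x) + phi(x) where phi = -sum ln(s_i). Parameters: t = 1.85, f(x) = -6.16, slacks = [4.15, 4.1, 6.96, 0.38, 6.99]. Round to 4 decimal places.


Step 1: Compute log-barrier.
ln values: [1.4231, 1.411, 1.9402, -0.9676, 1.9445]
phi = -(1.4231 + 1.411 + 1.9402 - 0.9676 + 1.9445) = -5.7512
Step 2: Compute augmented objective.
t*f(x) = 1.85*-6.16 = -11.396
Total = -11.396 - 5.7512 = -17.1472


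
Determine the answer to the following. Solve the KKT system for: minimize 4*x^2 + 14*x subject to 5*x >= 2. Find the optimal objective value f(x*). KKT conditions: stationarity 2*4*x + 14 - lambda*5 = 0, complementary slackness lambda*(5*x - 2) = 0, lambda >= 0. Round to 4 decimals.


Step 1: Try lambda = 0 (constraint inactive).
x_unc = -14/(2*4) = -1.75
Check: 5*-1.75 = -8.75 < 2 -- violated!
Step 2: Constraint must be active: 5*x = 2
x* = 2/5 = 0.4
lambda = (2*4*0.4 + 14)/5 = 3.44
Step 3: Compute optimal value.
f(x*) = 4*0.4^2 + 14*0.4 = 6.24


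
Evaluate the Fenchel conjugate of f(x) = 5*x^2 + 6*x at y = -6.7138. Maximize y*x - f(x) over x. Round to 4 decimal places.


f*(y) = sup_x {y*x - a*x^2 - b*x} = sup_x {(y-b)*x - a*x^2}
FOC: (y - b) - 2a*x = 0 => x* = (y - b)/(2a)
x* = (-6.7138 - 6)/(2*5) = -1.2714
f*(-6.7138) = (y-b)^2/(4a) = (-6.7138 - 6)^2/(4*5)
= 161.6407/20 = 8.082


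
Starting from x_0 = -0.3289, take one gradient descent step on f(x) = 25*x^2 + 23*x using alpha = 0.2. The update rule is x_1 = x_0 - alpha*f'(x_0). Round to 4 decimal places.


We compute the gradient at x_0 and apply the update.
f'(x) = 50*x + 23
f'(-0.3289) = 50*-0.3289 + 23 = 6.555
x_1 = -0.3289 - 0.2*6.555 = -1.6399


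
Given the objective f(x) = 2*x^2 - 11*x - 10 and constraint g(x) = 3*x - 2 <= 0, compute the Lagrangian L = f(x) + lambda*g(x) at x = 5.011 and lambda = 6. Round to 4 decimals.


Step 1: Evaluate f(x).
f(5.011) = 2*5.011^2 - 11*5.011 - 10 = -14.9008
Step 2: Evaluate g(x).
g(5.011) = 3*5.011 - 2 = 13.033
Step 3: Compute Lagrangian.
L = -14.9008 + 6*13.033 = 63.2972


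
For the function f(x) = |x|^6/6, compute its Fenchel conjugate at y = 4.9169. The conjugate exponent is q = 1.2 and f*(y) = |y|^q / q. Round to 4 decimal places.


The conjugate exponent q satisfies 1/p + 1/q = 1.
p = 6, so q = 6/(6 - 1) = 1.2
|y|^q = 4.9169^1.2 = 6.7613
f*(4.9169) = 6.7613 / 1.2 = 5.6344


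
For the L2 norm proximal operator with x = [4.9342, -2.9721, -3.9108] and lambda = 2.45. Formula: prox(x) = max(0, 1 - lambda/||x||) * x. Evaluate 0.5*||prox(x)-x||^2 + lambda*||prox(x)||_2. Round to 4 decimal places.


Step 1: Compute ||x||.
||x|| = 6.9623
Step 2: Compute scaling factor.
scale = max(0, 1 - 2.45/6.9623) = 0.6481
Step 3: prox(x) = [3.1979, -1.9262, -2.5346]
||prox(x)|| = 4.5123
Step 4: Proximal objective.
0.5*||prox-x||^2 = 3.0013
lambda*||prox|| = 11.0551
Total = 14.0565


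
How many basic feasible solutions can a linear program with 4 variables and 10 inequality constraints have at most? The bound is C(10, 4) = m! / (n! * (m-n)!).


Each vertex corresponds to some choice of n active constraints out of m, so the number of vertices is at most C(m, n) = m! / (n!(m-n)!).
m = 10, n = 4
Numerator: 10 * 9 * 8 * 7
Denominator: 4! = 24
C(10, 4) = 210


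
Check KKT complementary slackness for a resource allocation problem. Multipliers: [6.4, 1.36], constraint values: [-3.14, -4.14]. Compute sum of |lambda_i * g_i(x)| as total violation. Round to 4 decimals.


KKT complementary slackness check:
lambda_1 * g_1 = 6.4 * -3.14 = -20.096
lambda_2 * g_2 = 1.36 * -4.14 = -5.6304
Total violation = 20.096 + 5.6304 = 25.7264


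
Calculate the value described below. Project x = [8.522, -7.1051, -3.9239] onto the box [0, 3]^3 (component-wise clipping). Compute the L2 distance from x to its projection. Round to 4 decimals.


Project each component onto [0, 3].
clip(8.522) = 3.0, clip(-7.1051) = 0.0, clip(-3.9239) = 0.0
Projection = [3.0, 0.0, 0.0]
Squared diffs: [30.4925, 50.4824, 15.397]
Distance = sqrt(96.3719) = 9.8169


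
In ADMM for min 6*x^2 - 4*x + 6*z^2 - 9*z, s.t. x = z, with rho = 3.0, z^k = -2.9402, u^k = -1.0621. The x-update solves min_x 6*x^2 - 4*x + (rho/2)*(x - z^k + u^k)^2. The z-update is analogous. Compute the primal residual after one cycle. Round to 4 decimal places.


ADMM iteration with rho = 3.0, z^k = -2.9402, u^k = -1.0621
Step 1: x-update.
Minimize 6*x^2 - 4*x + (3.0/2)*(x + 2.9402 - 1.0621)^2
FOC: (2*6 + 3.0)*x = 4 + 3.0*(-2.9402 + 1.0621)
x^{k+1} = -0.109
Step 2: z-update.
Minimize 6*z^2 - 9*z + (3.0/2)*(-0.109 - z - 1.0621)^2
FOC: (2*6 + 3.0)*z = 9 + 3.0*(-0.109 - 1.0621)
z^{k+1} = 0.3658
Step 3: u-update.
u^{k+1} = -1.0621 - 0.109 - 0.3658 = -1.5368
Step 4: Primal residual = |-0.109 - 0.3658| = 0.4747


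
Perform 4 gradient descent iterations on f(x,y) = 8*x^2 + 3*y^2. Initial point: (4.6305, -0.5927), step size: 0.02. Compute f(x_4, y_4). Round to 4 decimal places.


Gradient descent on f(x,y) = 8*x^2 + 3*y^2.
Starting point: (4.6305, -0.5927), alpha = 0.02
Step 1: grad_x = 2*8*4.6305 = 74.088, grad_y = 2*3*-0.5927 = -3.5562
  x_1 = 4.6305 - 0.02*74.088 = 3.1487
  y_1 = -0.5927 - 0.02*-3.5562 = -0.5216
Step 2: grad_x = 2*8*3.1487 = 50.3798, grad_y = 2*3*-0.5216 = -3.1295
  x_2 = 3.1487 - 0.02*50.3798 = 2.1411
  y_2 = -0.5216 - 0.02*-3.1295 = -0.459
Step 3: grad_x = 2*8*2.1411 = 34.2583, grad_y = 2*3*-0.459 = -2.7539
  x_3 = 2.1411 - 0.02*34.2583 = 1.456
  y_3 = -0.459 - 0.02*-2.7539 = -0.4039
Step 4: grad_x = 2*8*1.456 = 23.2956, grad_y = 2*3*-0.4039 = -2.4235
  x_4 = 1.456 - 0.02*23.2956 = 0.9901
  y_4 = -0.4039 - 0.02*-2.4235 = -0.3554
f(0.9901, -0.3554) = 8*0.9901^2 + 3*(-0.3554)^2 = 8.2208


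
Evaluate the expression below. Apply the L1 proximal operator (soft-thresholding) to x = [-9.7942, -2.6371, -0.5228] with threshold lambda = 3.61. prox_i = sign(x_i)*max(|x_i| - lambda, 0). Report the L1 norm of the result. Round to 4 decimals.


Soft-thresholding with lambda = 3.61:
prox(-9.7942) = sign(-9.7942)*max(|-9.7942| - 3.61, 0) = -6.1842
prox(-2.6371) = sign(-2.6371)*max(|-2.6371| - 3.61, 0) = 0.0
prox(-0.5228) = sign(-0.5228)*max(|-0.5228| - 3.61, 0) = 0.0
prox(x) = [-6.1842, 0.0, 0.0]
||prox(x)||_1 = 6.1842 + 0.0 + 0.0 = 6.1842


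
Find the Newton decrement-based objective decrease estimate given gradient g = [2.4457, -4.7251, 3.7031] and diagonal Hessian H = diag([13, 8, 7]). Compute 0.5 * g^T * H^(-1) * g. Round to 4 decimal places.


Step 1: H is diagonal, so H^(-1) * g = [0.1881, -0.5906, 0.529].
Step 2: g^T H^(-1) g = sum_i g_i^2 / H_ii
  = (2.4457)^2/13 + (-4.7251)^2/8 + (3.7031)^2/7
  = 0.4601 + 2.7908 + 1.959 = 5.2099
Step 3: Objective decrease = 0.5 * g^T H^(-1) g = 2.605


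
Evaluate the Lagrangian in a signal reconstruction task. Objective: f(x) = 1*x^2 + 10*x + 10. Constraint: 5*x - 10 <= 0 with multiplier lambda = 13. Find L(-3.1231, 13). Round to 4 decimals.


Step 1: Evaluate f(x).
f(-3.1231) = 1*(-3.1231)^2 + 10*(-3.1231) + 10 = -11.4772
Step 2: Evaluate g(x).
g(-3.1231) = 5*-3.1231 - 10 = -25.6155
Step 3: Compute Lagrangian.
L = -11.4772 + 13*-25.6155 = -344.4787


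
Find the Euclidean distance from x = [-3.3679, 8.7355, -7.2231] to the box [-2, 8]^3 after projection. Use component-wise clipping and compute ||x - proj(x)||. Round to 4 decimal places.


Project each component onto [-2, 8].
clip(-3.3679) = -2.0, clip(8.7355) = 8.0, clip(-7.2231) = -2.0
Projection = [-2.0, 8.0, -2.0]
Squared diffs: [1.8712, 0.541, 27.2808]
Distance = sqrt(29.693) = 5.4491


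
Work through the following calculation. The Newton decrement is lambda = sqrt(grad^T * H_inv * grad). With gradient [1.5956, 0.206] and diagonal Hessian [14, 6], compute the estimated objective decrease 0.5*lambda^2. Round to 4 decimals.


Step 1: H is diagonal, so H^(-1) * g = [0.114, 0.0343].
Step 2: g^T H^(-1) g = sum_i g_i^2 / H_ii
  = (1.5956)^2/14 + (0.206)^2/6
  = 0.1819 + 0.0071 = 0.1889
Step 3: Objective decrease = 0.5 * g^T H^(-1) g = 0.0945


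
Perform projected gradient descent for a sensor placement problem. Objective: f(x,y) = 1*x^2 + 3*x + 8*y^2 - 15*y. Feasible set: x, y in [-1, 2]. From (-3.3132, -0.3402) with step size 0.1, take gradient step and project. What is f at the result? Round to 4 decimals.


Step 1: Compute gradient at (-3.3132, -0.3402).
grad_x = 2*1*-3.3132 + 3 = -3.6264
grad_y = 2*8*-0.3402 - 15 = -20.4432
Step 2: Gradient step.
x_raw = -3.3132 - 0.1*-3.6264 = -2.9506
y_raw = -0.3402 - 0.1*-20.4432 = 1.7041
Step 3: Project onto [-1, 2].
x_proj = clip(-2.9506) = -1.0
y_proj = clip(1.7041) = 1.7041
Step 4: Evaluate f.
f(-1.0, 1.7041) = -4.3296


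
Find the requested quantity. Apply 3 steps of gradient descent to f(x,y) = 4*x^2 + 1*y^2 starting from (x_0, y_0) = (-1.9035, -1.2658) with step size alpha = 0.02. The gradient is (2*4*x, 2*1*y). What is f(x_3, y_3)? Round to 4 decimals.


Gradient descent on f(x,y) = 4*x^2 + 1*y^2.
Starting point: (-1.9035, -1.2658), alpha = 0.02
Step 1: grad_x = 2*4*-1.9035 = -15.228, grad_y = 2*1*-1.2658 = -2.5316
  x_1 = -1.9035 - 0.02*-15.228 = -1.5989
  y_1 = -1.2658 - 0.02*-2.5316 = -1.2152
Step 2: grad_x = 2*4*-1.5989 = -12.7915, grad_y = 2*1*-1.2152 = -2.4303
  x_2 = -1.5989 - 0.02*-12.7915 = -1.3431
  y_2 = -1.2152 - 0.02*-2.4303 = -1.1666
Step 3: grad_x = 2*4*-1.3431 = -10.7449, grad_y = 2*1*-1.1666 = -2.3331
  x_3 = -1.3431 - 0.02*-10.7449 = -1.1282
  y_3 = -1.1666 - 0.02*-2.3331 = -1.1199
f(-1.1282, -1.1199) = 4*(-1.1282)^2 + 1*(-1.1199)^2 = 6.3456


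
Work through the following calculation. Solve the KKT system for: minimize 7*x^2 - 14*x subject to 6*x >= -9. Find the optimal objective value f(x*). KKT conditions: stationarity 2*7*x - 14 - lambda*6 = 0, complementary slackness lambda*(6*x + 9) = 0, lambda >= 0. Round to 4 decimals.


Step 1: Try lambda = 0 (constraint inactive).
Stationarity: 2*7*x - 14 = 0
x* = 14/(2*7) = 1.0
Check constraint: 6*1.0 = 6.0 >= -9 -- satisfied.
Step 2: Compute optimal value.
f(x*) = 7*1.0^2 - 14*1.0 = -7.0


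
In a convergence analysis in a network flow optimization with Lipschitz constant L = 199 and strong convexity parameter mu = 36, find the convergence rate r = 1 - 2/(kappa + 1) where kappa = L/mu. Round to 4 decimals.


Step 1: Compute the condition number.
kappa = L/mu = 199/36 = 5.5278
Step 2: Compute the convergence rate.
r = 1 - 2/(kappa + 1) = 1 - 2*mu/(L + mu) = (L - mu)/(L + mu) = 163/235 = 0.6936


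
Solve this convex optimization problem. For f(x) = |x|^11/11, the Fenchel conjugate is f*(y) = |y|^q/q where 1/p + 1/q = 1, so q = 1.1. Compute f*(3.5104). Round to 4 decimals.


The conjugate exponent q satisfies 1/p + 1/q = 1.
p = 11, so q = 11/(11 - 1) = 1.1
|y|^q = 3.5104^1.1 = 3.9801
f*(3.5104) = 3.9801 / 1.1 = 3.6183


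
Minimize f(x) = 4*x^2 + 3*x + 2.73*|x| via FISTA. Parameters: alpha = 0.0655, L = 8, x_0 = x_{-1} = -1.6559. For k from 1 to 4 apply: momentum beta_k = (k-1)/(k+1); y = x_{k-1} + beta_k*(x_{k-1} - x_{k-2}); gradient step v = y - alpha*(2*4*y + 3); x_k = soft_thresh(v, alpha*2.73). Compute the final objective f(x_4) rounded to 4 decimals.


FISTA on f(x) = 4*x^2 + 3*x + 2.73*|x|
L = 8, alpha = 0.0655
Iteration 1: beta = 0.0, y = -1.6559 + 0.0*(-1.6559 + 1.6559) = -1.6559
  grad(y) = -10.2472, v = y - alpha*grad = -0.9847
  prox(v) = soft_thresh(-0.9847, 0.1788) = -0.8059
Iteration 2: beta = 0.3333, y = -0.8059 + 0.3333*(-0.8059 + 1.6559) = -0.5226
  grad(y) = -1.1805, v = y - alpha*grad = -0.4452
  prox(v) = soft_thresh(-0.4452, 0.1788) = -0.2664
Iteration 3: beta = 0.5, y = -0.2664 + 0.5*(-0.2664 + 0.8059) = 0.0033
  grad(y) = 3.0265, v = y - alpha*grad = -0.1949
  prox(v) = soft_thresh(-0.1949, 0.1788) = -0.0161
Iteration 4: beta = 0.6, y = -0.0161 + 0.6*(-0.0161 + 0.2664) = 0.1341
  grad(y) = 4.0726, v = y - alpha*grad = -0.1327
  prox(v) = soft_thresh(-0.1327, 0.1788) = 0.0
f(x_4) = 4*0.0^2 + 3*0.0 + 2.73*|0.0| = 0.0


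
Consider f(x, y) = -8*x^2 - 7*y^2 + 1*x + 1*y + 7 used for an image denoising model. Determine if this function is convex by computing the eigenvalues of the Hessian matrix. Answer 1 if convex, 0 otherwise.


The Hessian of f(x,y) = -8*x^2 - 7*y^2 + 1*x + 1*y + 7 is:
H = [[-16, 0], [0, -14]]
Trace = -16 - 14 = -30
Determinant = -16*-14 - (0)^2 = 224
Discriminant = (-30)^2 - 4*224 = 4.0
Eigenvalues: lambda_1 = -16.0, lambda_2 = -14.0
The function is not convex.

0


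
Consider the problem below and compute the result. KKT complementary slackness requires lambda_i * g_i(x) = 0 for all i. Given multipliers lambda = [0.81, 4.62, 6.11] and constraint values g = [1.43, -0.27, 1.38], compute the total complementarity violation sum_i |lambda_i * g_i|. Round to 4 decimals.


KKT complementary slackness check:
lambda_1 * g_1 = 0.81 * 1.43 = 1.1583
lambda_2 * g_2 = 4.62 * -0.27 = -1.2474
lambda_3 * g_3 = 6.11 * 1.38 = 8.4318
Total violation = 1.1583 + 1.2474 + 8.4318 = 10.8375


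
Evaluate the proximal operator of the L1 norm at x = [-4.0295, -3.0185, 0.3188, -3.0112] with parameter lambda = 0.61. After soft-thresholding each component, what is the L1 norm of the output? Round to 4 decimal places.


Soft-thresholding with lambda = 0.61:
prox(-4.0295) = sign(-4.0295)*max(|-4.0295| - 0.61, 0) = -3.4195
prox(-3.0185) = sign(-3.0185)*max(|-3.0185| - 0.61, 0) = -2.4085
prox(0.3188) = sign(0.3188)*max(|0.3188| - 0.61, 0) = 0.0
prox(-3.0112) = sign(-3.0112)*max(|-3.0112| - 0.61, 0) = -2.4012
prox(x) = [-3.4195, -2.4085, 0.0, -2.4012]
||prox(x)||_1 = 3.4195 + 2.4085 + 0.0 + 2.4012 = 8.2292


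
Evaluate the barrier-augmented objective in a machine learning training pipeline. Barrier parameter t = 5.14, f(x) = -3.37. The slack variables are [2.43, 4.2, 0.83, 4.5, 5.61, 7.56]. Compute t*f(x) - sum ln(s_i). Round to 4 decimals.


Step 1: Compute log-barrier.
ln values: [0.8879, 1.4351, -0.1863, 1.5041, 1.7246, 2.0229]
phi = -(0.8879 + 1.4351 - 0.1863 + 1.5041 + 1.7246 + 2.0229) = -7.3881
Step 2: Compute augmented objective.
t*f(x) = 5.14*-3.37 = -17.3218
Total = -17.3218 - 7.3881 = -24.7099


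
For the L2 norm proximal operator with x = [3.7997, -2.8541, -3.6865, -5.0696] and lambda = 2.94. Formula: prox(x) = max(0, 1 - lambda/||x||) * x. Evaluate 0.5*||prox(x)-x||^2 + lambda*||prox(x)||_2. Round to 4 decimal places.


Step 1: Compute ||x||.
||x|| = 7.866
Step 2: Compute scaling factor.
scale = max(0, 1 - 2.94/7.866) = 0.6262
Step 3: prox(x) = [2.3795, -1.7874, -2.3086, -3.1748]
||prox(x)|| = 4.926
Step 4: Proximal objective.
0.5*||prox-x||^2 = 4.3218
lambda*||prox|| = 14.4824
Total = 18.8044


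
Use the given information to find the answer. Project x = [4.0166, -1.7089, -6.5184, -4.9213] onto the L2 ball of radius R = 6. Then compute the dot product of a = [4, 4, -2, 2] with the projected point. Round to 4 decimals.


Step 1: Compute ||x|| (intermediates to 6 decimals).
||x|| = sqrt(4.0166^2 + (-1.7089)^2 + (-6.5184)^2 + (-4.9213)^2) = 9.260785
Step 2: Project.
Since ||x|| > R, scale = R/||x|| = 6/9.260785 = 0.647893, proj(x) = scale * x
proj(x) = [2.602327, -1.107184, -4.223226, -3.188476]
Step 3: Dot product.
a^T * proj(x) = 4*2.602327 + 4*(-1.107184) - 2*(-4.223226) + 2*(-3.188476) = 8.0501


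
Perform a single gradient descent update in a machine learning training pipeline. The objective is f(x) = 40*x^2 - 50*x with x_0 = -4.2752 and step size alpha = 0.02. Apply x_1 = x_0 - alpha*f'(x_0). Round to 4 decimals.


We compute the gradient at x_0 and apply the update.
f'(x) = 80*x - 50
f'(-4.2752) = 80*-4.2752 - 50 = -392.016
x_1 = -4.2752 - 0.02*-392.016 = 3.5651


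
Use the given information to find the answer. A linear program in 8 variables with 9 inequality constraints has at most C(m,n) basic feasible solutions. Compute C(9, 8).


Each vertex corresponds to some choice of n active constraints out of m, so the number of vertices is at most C(m, n) = m! / (n!(m-n)!).
m = 9, n = 8
Numerator: 9 * 8 * 7 * 6 * 5 * 4 * 3 * 2
Denominator: 8! = 40320
C(9, 8) = 9


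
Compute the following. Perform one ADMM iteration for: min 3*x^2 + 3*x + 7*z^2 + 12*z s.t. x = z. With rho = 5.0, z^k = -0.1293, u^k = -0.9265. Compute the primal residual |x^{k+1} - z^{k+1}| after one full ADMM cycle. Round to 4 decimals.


ADMM iteration with rho = 5.0, z^k = -0.1293, u^k = -0.9265
Step 1: x-update.
Minimize 3*x^2 + 3*x + (5.0/2)*(x + 0.1293 - 0.9265)^2
FOC: (2*3 + 5.0)*x = -3 + 5.0*(-0.1293 + 0.9265)
x^{k+1} = 0.0896
Step 2: z-update.
Minimize 7*z^2 + 12*z + (5.0/2)*(0.0896 - z - 0.9265)^2
FOC: (2*7 + 5.0)*z = -12 + 5.0*(0.0896 - 0.9265)
z^{k+1} = -0.8518
Step 3: u-update.
u^{k+1} = -0.9265 + 0.0896 + 0.8518 = 0.0149
Step 4: Primal residual = |0.0896 + 0.8518| = 0.9414


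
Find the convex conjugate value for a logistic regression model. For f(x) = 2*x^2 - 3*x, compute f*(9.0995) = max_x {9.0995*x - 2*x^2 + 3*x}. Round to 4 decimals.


f*(y) = sup_x {y*x - a*x^2 - b*x} = sup_x {(y-b)*x - a*x^2}
FOC: (y - b) - 2a*x = 0 => x* = (y - b)/(2a)
x* = (9.0995 + 3)/(2*2) = 3.0249
f*(9.0995) = (y-b)^2/(4a) = (9.0995 + 3)^2/(4*2)
= 146.3979/8 = 18.2997


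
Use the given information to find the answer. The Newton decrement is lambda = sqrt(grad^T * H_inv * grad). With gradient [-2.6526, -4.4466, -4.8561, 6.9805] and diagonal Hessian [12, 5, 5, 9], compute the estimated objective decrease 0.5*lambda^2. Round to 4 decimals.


Step 1: H is diagonal, so H^(-1) * g = [-0.2211, -0.8893, -0.9712, 0.7756].
Step 2: g^T H^(-1) g = sum_i g_i^2 / H_ii
  = (-2.6526)^2/12 + (-4.4466)^2/5 + (-4.8561)^2/5 + (6.9805)^2/9
  = 0.5864 + 3.9545 + 4.7163 + 5.4142 = 14.6713
Step 3: Objective decrease = 0.5 * g^T H^(-1) g = 7.3357


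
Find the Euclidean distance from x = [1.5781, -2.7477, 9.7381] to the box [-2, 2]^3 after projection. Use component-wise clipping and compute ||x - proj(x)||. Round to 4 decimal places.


Project each component onto [-2, 2].
clip(1.5781) = 1.5781, clip(-2.7477) = -2.0, clip(9.7381) = 2.0
Projection = [1.5781, -2.0, 2.0]
Squared diffs: [0.0, 0.5591, 59.8782]
Distance = sqrt(60.4373) = 7.7741


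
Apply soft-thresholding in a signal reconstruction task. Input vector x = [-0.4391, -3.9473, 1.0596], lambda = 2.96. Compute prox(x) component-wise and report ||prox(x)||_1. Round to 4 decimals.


Soft-thresholding with lambda = 2.96:
prox(-0.4391) = sign(-0.4391)*max(|-0.4391| - 2.96, 0) = 0.0
prox(-3.9473) = sign(-3.9473)*max(|-3.9473| - 2.96, 0) = -0.9873
prox(1.0596) = sign(1.0596)*max(|1.0596| - 2.96, 0) = 0.0
prox(x) = [0.0, -0.9873, 0.0]
||prox(x)||_1 = 0.0 + 0.9873 + 0.0 = 0.9873


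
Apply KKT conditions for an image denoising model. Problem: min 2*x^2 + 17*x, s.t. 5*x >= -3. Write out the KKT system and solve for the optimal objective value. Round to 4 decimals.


Step 1: Try lambda = 0 (constraint inactive).
x_unc = -17/(2*2) = -4.25
Check: 5*-4.25 = -21.25 < -3 -- violated!
Step 2: Constraint must be active: 5*x = -3
x* = -3/5 = -0.6
lambda = (2*2*(-0.6) + 17)/5 = 2.92
Step 3: Compute optimal value.
f(x*) = 2*(-0.6)^2 + 17*(-0.6) = -9.48


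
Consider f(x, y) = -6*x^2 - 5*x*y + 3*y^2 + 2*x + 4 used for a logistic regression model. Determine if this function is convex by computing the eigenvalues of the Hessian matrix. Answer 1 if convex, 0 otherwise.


The Hessian of f(x,y) = -6*x^2 - 5*x*y + 3*y^2 + 2*x + 4 is:
H = [[-12, -5], [-5, 6]]
Trace = -12 + 6 = -6
Determinant = -12*6 - (-5)^2 = -97
Discriminant = (-6)^2 - 4*-97 = 424.0
Eigenvalues: lambda_1 = -13.2956, lambda_2 = 7.2956
The function is not convex.

0


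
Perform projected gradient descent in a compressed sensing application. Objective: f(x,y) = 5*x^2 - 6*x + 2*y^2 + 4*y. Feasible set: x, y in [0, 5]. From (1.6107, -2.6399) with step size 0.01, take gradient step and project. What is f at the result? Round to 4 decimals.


Step 1: Compute gradient at (1.6107, -2.6399).
grad_x = 2*5*1.6107 - 6 = 10.107
grad_y = 2*2*-2.6399 + 4 = -6.5596
Step 2: Gradient step.
x_raw = 1.6107 - 0.01*10.107 = 1.5096
y_raw = -2.6399 - 0.01*-6.5596 = -2.5743
Step 3: Project onto [0, 5].
x_proj = clip(1.5096) = 1.5096
y_proj = clip(-2.5743) = 0.0
Step 4: Evaluate f.
f(1.5096, 0.0) = 2.3371


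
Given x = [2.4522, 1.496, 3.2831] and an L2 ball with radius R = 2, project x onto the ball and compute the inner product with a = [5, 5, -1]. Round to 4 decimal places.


Step 1: Compute ||x|| (intermediates to 6 decimals).
||x|| = sqrt(2.4522^2 + 1.496^2 + 3.2831^2) = 4.362344
Step 2: Project.
Since ||x|| > R, scale = R/||x|| = 2/4.362344 = 0.458469, proj(x) = scale * x
proj(x) = [1.124258, 0.68587, 1.5052]
Step 3: Dot product.
a^T * proj(x) = 5*1.124258 + 5*0.68587 - 1*1.5052 = 7.5454


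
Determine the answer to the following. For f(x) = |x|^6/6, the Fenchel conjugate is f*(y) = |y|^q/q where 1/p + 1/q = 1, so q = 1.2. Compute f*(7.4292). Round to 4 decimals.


The conjugate exponent q satisfies 1/p + 1/q = 1.
p = 6, so q = 6/(6 - 1) = 1.2
|y|^q = 7.4292^1.2 = 11.0951
f*(7.4292) = 11.0951 / 1.2 = 9.2459


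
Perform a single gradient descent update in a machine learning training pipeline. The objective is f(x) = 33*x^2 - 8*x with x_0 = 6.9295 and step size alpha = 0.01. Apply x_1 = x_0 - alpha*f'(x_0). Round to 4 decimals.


We compute the gradient at x_0 and apply the update.
f'(x) = 66*x - 8
f'(6.9295) = 66*6.9295 - 8 = 449.347
x_1 = 6.9295 - 0.01*449.347 = 2.436


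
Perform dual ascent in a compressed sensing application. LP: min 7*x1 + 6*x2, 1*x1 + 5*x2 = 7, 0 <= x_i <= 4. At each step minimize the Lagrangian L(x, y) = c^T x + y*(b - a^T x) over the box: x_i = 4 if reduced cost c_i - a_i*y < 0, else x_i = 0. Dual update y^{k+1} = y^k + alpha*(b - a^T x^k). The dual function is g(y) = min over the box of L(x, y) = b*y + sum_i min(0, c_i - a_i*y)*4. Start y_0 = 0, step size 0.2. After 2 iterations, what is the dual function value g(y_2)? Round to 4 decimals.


Dual ascent for LP: min 7*x1 + 6*x2, 1*x1 + 5*x2 = 7, 0 <= x_i <= 4
Step 1: y^k = 0.0, reduced costs: (7.0, 6.0)
  x^k = (0.0, 0.0), subgradient = b - a^T x = 7.0
  y^{k+1} = 0.0 + 0.2*7.0 = 1.4
Step 2: y^k = 1.4, reduced costs: (5.6, -1.0)
  x^k = (0.0, 4.0), subgradient = b - a^T x = -13.0
  y^{k+1} = 1.4 + 0.2*-13.0 = -1.2
Dual objective at y_2 = -1.2: reduced costs (8.2, 12.0), box minimizer x = (0.0, 0.0)
g(y_2) = b*y + (c1 - a1*y)*x1 + (c2 - a2*y)*x2 = 7*(-1.2) + 8.2*0.0 + 12.0*0.0 = -8.4 + 0.0 + 0.0 = -8.4


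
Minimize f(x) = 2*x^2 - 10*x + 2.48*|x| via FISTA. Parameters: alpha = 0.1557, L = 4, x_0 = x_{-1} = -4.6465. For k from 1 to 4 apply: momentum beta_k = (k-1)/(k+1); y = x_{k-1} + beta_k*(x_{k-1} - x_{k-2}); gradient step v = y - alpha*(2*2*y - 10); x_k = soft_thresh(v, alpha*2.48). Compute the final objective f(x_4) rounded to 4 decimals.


FISTA on f(x) = 2*x^2 - 10*x + 2.48*|x|
L = 4, alpha = 0.1557
Iteration 1: beta = 0.0, y = -4.6465 + 0.0*(-4.6465 + 4.6465) = -4.6465
  grad(y) = -28.586, v = y - alpha*grad = -0.1957
  prox(v) = soft_thresh(-0.1957, 0.3861) = 0.0
Iteration 2: beta = 0.3333, y = 0.0 + 0.3333*(0.0 + 4.6465) = 1.5488
  grad(y) = -3.8047, v = y - alpha*grad = 2.1412
  prox(v) = soft_thresh(2.1412, 0.3861) = 1.7551
Iteration 3: beta = 0.5, y = 1.7551 + 0.5*(1.7551 - 0.0) = 2.6326
  grad(y) = 0.5305, v = y - alpha*grad = 2.55
  prox(v) = soft_thresh(2.55, 0.3861) = 2.1639
Iteration 4: beta = 0.6, y = 2.1639 + 0.6*(2.1639 - 1.7551) = 2.4092
  grad(y) = -0.3633, v = y - alpha*grad = 2.4657
  prox(v) = soft_thresh(2.4657, 0.3861) = 2.0796
f(x_4) = 2*2.0796^2 - 10*2.0796 + 2.48*|2.0796| = -6.9891


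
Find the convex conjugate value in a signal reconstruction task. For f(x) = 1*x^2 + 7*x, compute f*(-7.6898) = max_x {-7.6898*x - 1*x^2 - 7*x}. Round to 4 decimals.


f*(y) = sup_x {y*x - a*x^2 - b*x} = sup_x {(y-b)*x - a*x^2}
FOC: (y - b) - 2a*x = 0 => x* = (y - b)/(2a)
x* = (-7.6898 - 7)/(2*1) = -7.3449
f*(-7.6898) = (y-b)^2/(4a) = (-7.6898 - 7)^2/(4*1)
= 215.7902/4 = 53.9476


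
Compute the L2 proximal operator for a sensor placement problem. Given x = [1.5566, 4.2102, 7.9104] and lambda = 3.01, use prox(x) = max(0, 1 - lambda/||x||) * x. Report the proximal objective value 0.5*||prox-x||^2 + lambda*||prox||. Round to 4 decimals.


Step 1: Compute ||x||.
||x|| = 9.0952
Step 2: Compute scaling factor.
scale = max(0, 1 - 3.01/9.0952) = 0.6691
Step 3: prox(x) = [1.0415, 2.8169, 5.2925]
||prox(x)|| = 6.0852
Step 4: Proximal objective.
0.5*||prox-x||^2 = 4.5301
lambda*||prox|| = 18.3165
Total = 22.8466


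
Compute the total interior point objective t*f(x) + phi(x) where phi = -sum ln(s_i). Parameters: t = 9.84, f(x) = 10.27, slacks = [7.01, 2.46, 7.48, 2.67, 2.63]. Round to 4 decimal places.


Step 1: Compute log-barrier.
ln values: [1.9473, 0.9002, 2.0122, 0.9821, 0.967]
phi = -(1.9473 + 0.9002 + 2.0122 + 0.9821 + 0.967) = -6.8088
Step 2: Compute augmented objective.
t*f(x) = 9.84*10.27 = 101.0568
Total = 101.0568 - 6.8088 = 94.248


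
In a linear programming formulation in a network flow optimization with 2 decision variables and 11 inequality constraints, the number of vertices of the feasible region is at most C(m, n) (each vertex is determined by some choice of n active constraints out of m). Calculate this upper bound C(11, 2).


Each vertex corresponds to some choice of n active constraints out of m, so the number of vertices is at most C(m, n) = m! / (n!(m-n)!).
m = 11, n = 2
Numerator: 11 * 10
Denominator: 2! = 2
C(11, 2) = 55


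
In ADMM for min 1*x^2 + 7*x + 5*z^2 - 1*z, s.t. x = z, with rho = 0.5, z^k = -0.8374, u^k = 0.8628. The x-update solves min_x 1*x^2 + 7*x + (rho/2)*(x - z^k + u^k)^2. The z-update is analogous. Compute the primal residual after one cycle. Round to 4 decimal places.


ADMM iteration with rho = 0.5, z^k = -0.8374, u^k = 0.8628
Step 1: x-update.
Minimize 1*x^2 + 7*x + (0.5/2)*(x + 0.8374 + 0.8628)^2
FOC: (2*1 + 0.5)*x = -7 + 0.5*(-0.8374 - 0.8628)
x^{k+1} = -3.14
Step 2: z-update.
Minimize 5*z^2 - 1*z + (0.5/2)*(-3.14 - z + 0.8628)^2
FOC: (2*5 + 0.5)*z = 1 + 0.5*(-3.14 + 0.8628)
z^{k+1} = -0.0132
Step 3: u-update.
u^{k+1} = 0.8628 - 3.14 + 0.0132 = -2.264
Step 4: Primal residual = |-3.14 + 0.0132| = 3.1268


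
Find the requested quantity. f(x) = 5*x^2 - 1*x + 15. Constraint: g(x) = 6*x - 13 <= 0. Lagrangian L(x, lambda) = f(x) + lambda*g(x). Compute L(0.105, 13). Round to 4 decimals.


Step 1: Evaluate f(x).
f(0.105) = 5*0.105^2 - 1*0.105 + 15 = 14.9501
Step 2: Evaluate g(x).
g(0.105) = 6*0.105 - 13 = -12.37
Step 3: Compute Lagrangian.
L = 14.9501 + 13*-12.37 = -145.8599


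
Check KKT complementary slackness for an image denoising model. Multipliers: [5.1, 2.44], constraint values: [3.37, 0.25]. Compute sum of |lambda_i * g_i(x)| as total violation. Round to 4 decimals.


KKT complementary slackness check:
lambda_1 * g_1 = 5.1 * 3.37 = 17.187
lambda_2 * g_2 = 2.44 * 0.25 = 0.61
Total violation = 17.187 + 0.61 = 17.797


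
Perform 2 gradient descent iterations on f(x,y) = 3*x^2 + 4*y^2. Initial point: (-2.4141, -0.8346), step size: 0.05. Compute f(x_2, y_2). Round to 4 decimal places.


Gradient descent on f(x,y) = 3*x^2 + 4*y^2.
Starting point: (-2.4141, -0.8346), alpha = 0.05
Step 1: grad_x = 2*3*-2.4141 = -14.4846, grad_y = 2*4*-0.8346 = -6.6768
  x_1 = -2.4141 - 0.05*-14.4846 = -1.6899
  y_1 = -0.8346 - 0.05*-6.6768 = -0.5008
Step 2: grad_x = 2*3*-1.6899 = -10.1392, grad_y = 2*4*-0.5008 = -4.0061
  x_2 = -1.6899 - 0.05*-10.1392 = -1.1829
  y_2 = -0.5008 - 0.05*-4.0061 = -0.3005
f(-1.1829, -0.3005) = 3*(-1.1829)^2 + 4*(-0.3005)^2 = 4.5589
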